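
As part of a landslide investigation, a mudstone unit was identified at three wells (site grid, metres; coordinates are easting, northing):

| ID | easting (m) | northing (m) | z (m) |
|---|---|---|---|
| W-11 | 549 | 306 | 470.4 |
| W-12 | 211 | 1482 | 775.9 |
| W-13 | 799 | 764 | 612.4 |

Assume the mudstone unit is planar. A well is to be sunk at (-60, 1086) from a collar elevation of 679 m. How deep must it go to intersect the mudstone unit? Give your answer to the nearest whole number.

Let the plane be z = a·easting + b·northing + c.
W-12−W-11: −338a + 1176b = 305.5;  W-13−W-11: 250a + 458b = 142.
Solving gives a = 0.06032, b = 0.27712.
Then c = 470.4 − a·549 − b·306 = 352.49.
At (-60, 1086): z_contact = −3.6 + 300.9 + 352.49 = 649.8 m.
Depth below ground = 679 − 649.8 = 29 m.

29 m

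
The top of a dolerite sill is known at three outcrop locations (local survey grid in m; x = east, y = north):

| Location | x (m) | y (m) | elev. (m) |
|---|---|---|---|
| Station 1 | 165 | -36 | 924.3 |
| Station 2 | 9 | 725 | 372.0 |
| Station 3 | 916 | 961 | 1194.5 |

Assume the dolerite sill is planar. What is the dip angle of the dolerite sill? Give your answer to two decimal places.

49.23°

Let the plane be z = a·x + b·y + c.
Station 2−Station 1: −156a + 761b = −552.3;  Station 3−Station 1: 751a + 997b = 270.2.
Solving gives a = 1.04019, b = −0.51252.
Gradient magnitude |∇z| = √(a² + b²) = √(1.08200 + 0.26268) = 1.15960.
True dip = arctan(1.15960) = 49.23°, dipping toward WNW (azimuth ≈ 296°).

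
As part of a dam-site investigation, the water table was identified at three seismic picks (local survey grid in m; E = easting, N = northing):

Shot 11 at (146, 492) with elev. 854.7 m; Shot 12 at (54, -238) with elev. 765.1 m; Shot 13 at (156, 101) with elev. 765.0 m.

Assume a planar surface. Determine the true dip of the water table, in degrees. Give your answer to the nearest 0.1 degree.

Let the plane be z = a·E + b·N + c.
Shot 12−Shot 11: −92a − 730b = −89.6;  Shot 13−Shot 11: 10a − 391b = −89.7.
Solving gives a = −0.70363, b = 0.21142.
Gradient magnitude |∇z| = √(a² + b²) = √(0.49509 + 0.04470) = 0.73470.
True dip = arctan(0.73470) = 36.3°, dipping toward ESE (azimuth ≈ 107°).

36.3°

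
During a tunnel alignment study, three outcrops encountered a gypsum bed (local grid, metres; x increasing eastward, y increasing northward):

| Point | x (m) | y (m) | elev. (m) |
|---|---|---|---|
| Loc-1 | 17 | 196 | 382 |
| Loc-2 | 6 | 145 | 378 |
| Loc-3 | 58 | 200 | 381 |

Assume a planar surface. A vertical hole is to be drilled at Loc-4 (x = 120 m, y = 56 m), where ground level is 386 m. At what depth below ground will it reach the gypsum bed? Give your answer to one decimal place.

19.3 m

Two edge vectors: Loc-1→Loc-2 = (-11, -51, -4), Loc-1→Loc-3 = (41, 4, -1).
Normal n = (Loc-1→Loc-2) × (Loc-1→Loc-3) = (67, -175, 2047).
So ∂z/∂x = −n_x/n_z = −0.03273 and ∂z/∂y = −n_y/n_z = 0.08549.
Intercept c from Loc-1: 382 + 0.56 − 16.76 = 365.80.
At (120, 56): z_contact = −3.93 + 4.79 + 365.80 = 366.66 m.
Depth below ground = 386 − 366.66 = 19.3 m.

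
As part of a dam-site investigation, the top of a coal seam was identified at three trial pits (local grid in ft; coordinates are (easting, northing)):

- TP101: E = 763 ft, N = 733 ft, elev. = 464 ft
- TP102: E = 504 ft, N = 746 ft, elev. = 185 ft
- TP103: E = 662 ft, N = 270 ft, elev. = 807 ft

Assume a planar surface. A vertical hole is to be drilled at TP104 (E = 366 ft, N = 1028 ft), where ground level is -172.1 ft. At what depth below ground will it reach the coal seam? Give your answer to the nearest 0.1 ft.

57.1 ft

Two edge vectors: TP101→TP102 = (-259, 13, -279), TP101→TP103 = (-101, -463, 343).
Normal n = (TP101→TP102) × (TP101→TP103) = (-124718, 117016, 121230).
So ∂z/∂E = −n_x/n_z = 1.028772 and ∂z/∂N = −n_y/n_z = −0.965240.
Intercept c from TP101: 464 − 784.95 + 707.52 = 386.57.
At (366, 1028): z_contact = 376.53 − 992.27 + 386.57 = -229.17 ft.
Depth below ground = -172.1 − (-229.17) = 57.1 ft.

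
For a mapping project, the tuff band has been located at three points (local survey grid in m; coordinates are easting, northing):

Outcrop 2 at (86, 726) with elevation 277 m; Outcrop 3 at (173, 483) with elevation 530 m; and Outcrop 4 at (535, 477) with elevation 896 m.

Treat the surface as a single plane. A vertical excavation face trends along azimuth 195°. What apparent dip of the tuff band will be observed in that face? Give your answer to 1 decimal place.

21.9°

Two edge vectors: Outcrop 2→Outcrop 3 = (87, -243, 253), Outcrop 2→Outcrop 4 = (449, -249, 619).
Normal n = (Outcrop 2→Outcrop 3) × (Outcrop 2→Outcrop 4) = (-87420, 59744, 87444).
So ∂z/∂easting = −n_x/n_z = 0.99973 and ∂z/∂northing = −n_y/n_z = −0.68323.
Unit vector along 195° is (sin 195°, cos 195°) = (-0.2588, -0.9659).
Slope in that direction = a·(-0.2588) + b·(-0.9659) = 0.40120.
Apparent dip = arctan|0.40120| = 21.9° (true dip is 50.4°, so apparent ≤ true as expected).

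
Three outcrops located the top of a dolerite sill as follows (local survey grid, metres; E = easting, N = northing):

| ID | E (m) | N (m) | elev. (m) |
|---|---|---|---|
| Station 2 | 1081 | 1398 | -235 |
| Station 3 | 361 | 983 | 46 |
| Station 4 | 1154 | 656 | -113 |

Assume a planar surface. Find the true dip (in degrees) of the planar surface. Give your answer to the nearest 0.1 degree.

18.7°

Two edge vectors: Station 2→Station 3 = (-720, -415, 281), Station 2→Station 4 = (73, -742, 122).
Normal n = (Station 2→Station 3) × (Station 2→Station 4) = (157872, 108353, 564535).
So ∂z/∂E = −n_x/n_z = −0.27965 and ∂z/∂N = −n_y/n_z = −0.19193.
Gradient magnitude |∇z| = √(a² + b²) = √(0.07820 + 0.03684) = 0.33918.
True dip = arctan(0.33918) = 18.7°, dipping toward NE (azimuth ≈ 056°).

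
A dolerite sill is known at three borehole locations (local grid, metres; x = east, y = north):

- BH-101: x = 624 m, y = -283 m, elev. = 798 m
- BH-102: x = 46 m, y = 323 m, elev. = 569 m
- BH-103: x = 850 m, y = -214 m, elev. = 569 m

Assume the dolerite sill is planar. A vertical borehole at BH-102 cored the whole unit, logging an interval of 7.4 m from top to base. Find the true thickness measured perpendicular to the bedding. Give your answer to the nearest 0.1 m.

Let the plane be z = a·x + b·y + c.
BH-102−BH-101: −578a + 606b = −229;  BH-103−BH-101: 226a + 69b = −229.
Solving gives a = −0.69540, b = −1.04116.
|∇z| = √(a²+b²) = 1.25203, so dip δ = arctan(1.25203) = 51.39°.
True thickness = vertical thickness × cos δ = 7.4 × cos 51.39° = 4.6 m.

4.6 m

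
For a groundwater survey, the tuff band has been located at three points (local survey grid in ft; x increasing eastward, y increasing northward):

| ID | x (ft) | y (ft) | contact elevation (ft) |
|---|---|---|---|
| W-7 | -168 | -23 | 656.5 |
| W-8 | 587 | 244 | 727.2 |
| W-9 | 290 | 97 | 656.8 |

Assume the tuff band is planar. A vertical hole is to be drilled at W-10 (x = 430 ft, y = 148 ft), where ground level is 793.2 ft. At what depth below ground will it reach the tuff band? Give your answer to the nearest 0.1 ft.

121.8 ft

Let the plane be z = a·x + b·y + c.
W-8−W-7: 755a + 267b = 70.7;  W-9−W-7: 458a + 120b = 0.3.
Solving gives a = −0.26522, b = 1.01477.
Then c = 656.5 − a·-168 − b·-23 = 635.28.
At (430, 148): z_contact = −114.05 + 150.19 + 635.28 = 671.42 ft.
Depth below ground = 793.2 − 671.42 = 121.8 ft.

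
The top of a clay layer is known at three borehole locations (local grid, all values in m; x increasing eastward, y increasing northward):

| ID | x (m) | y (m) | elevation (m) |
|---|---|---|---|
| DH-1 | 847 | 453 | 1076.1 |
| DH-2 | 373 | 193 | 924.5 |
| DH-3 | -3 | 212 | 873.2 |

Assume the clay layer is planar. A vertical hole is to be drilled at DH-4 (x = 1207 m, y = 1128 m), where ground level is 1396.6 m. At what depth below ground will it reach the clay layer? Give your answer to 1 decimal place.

Two edge vectors: DH-1→DH-2 = (-474, -260, -151.6), DH-1→DH-3 = (-850, -241, -202.9).
Normal n = (DH-1→DH-2) × (DH-1→DH-3) = (16218.4, 32685.4, -106766).
So ∂z/∂x = −n_x/n_z = 0.151906 and ∂z/∂y = −n_y/n_z = 0.306141.
Intercept c from DH-1: 1076.1 − 128.66 − 138.68 = 808.75.
At (1207, 1128): z_contact = 183.35 + 345.33 + 808.75 = 1337.43 m.
Depth below ground = 1396.6 − 1337.43 = 59.2 m.

59.2 m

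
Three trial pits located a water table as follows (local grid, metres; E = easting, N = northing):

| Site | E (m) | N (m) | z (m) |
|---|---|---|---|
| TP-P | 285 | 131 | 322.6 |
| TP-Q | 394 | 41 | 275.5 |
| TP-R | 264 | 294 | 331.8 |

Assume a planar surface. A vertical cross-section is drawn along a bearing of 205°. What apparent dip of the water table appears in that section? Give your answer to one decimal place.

Two edge vectors: TP-P→TP-Q = (109, -90, -47.1), TP-P→TP-R = (-21, 163, 9.2).
Normal n = (TP-P→TP-Q) × (TP-P→TP-R) = (6849.3, -13.7, 15877).
So ∂z/∂E = −n_x/n_z = −0.43140 and ∂z/∂N = −n_y/n_z = 0.00086.
Unit vector along 205° is (sin 205°, cos 205°) = (-0.4226, -0.9063).
Slope in that direction = a·(-0.4226) + b·(-0.9063) = 0.18153.
Apparent dip = arctan|0.18153| = 10.3° (true dip is 23.3°, so apparent ≤ true as expected).

10.3°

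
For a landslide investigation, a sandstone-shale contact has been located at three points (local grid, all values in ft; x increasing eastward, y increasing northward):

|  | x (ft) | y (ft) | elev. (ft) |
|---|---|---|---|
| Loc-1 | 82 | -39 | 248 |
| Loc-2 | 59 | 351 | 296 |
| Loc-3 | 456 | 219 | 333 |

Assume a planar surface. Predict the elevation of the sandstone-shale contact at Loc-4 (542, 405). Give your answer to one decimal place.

Let the plane be z = a·x + b·y + c.
Loc-2−Loc-1: −23a + 390b = 48;  Loc-3−Loc-1: 374a + 258b = 85.
Solving gives a = 0.13680, b = 0.13114.
Then c = 248 − a·82 − b·-39 = 241.90.
At (542, 405): z = 74.1 + 53.1 + 241.90 = 369.2 ft.

369.2 ft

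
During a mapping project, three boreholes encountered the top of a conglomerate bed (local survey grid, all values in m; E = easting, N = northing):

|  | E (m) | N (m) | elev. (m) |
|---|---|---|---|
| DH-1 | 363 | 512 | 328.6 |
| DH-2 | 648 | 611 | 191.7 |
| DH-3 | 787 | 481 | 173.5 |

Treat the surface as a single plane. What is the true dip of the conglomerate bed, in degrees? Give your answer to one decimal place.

Two edge vectors: DH-1→DH-2 = (285, 99, -136.9), DH-1→DH-3 = (424, -31, -155.1).
Normal n = (DH-1→DH-2) × (DH-1→DH-3) = (-19598.8, -13842.1, -50811).
So ∂z/∂E = −n_x/n_z = −0.38572 and ∂z/∂N = −n_y/n_z = −0.27242.
Gradient magnitude |∇z| = √(a² + b²) = √(0.14878 + 0.07421) = 0.47222.
True dip = arctan(0.47222) = 25.3°, dipping toward NE (azimuth ≈ 055°).

25.3°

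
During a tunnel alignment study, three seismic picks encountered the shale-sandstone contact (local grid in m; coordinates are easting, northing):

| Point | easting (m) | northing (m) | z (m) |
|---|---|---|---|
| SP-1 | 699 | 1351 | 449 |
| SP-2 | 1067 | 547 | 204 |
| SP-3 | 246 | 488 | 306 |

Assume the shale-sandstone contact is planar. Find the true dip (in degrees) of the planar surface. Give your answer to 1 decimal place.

Let the plane be z = a·easting + b·northing + c.
SP-2−SP-1: 368a − 804b = −245;  SP-3−SP-1: −453a − 863b = −143.
Solving gives a = −0.14148, b = 0.23997.
Gradient magnitude |∇z| = √(a² + b²) = √(0.02002 + 0.05758) = 0.27857.
True dip = arctan(0.27857) = 15.6°, dipping toward SSE (azimuth ≈ 149°).

15.6°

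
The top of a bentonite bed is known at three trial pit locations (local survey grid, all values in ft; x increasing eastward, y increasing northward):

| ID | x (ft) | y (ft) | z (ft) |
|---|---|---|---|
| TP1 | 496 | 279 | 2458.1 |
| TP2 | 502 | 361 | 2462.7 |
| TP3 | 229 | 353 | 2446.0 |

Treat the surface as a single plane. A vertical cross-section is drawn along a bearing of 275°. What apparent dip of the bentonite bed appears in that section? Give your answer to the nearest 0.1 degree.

3.1°

Two edge vectors: TP1→TP2 = (6, 82, 4.6), TP1→TP3 = (-267, 74, -12.1).
Normal n = (TP1→TP2) × (TP1→TP3) = (-1332.6, -1155.6, 22338).
So ∂z/∂x = −n_x/n_z = 0.05966 and ∂z/∂y = −n_y/n_z = 0.05173.
Unit vector along 275° is (sin 275°, cos 275°) = (-0.9962, 0.0872).
Slope in that direction = a·(-0.9962) + b·(0.0872) = −0.05492.
Apparent dip = arctan|0.05492| = 3.1° (true dip is 4.5°, so apparent ≤ true as expected).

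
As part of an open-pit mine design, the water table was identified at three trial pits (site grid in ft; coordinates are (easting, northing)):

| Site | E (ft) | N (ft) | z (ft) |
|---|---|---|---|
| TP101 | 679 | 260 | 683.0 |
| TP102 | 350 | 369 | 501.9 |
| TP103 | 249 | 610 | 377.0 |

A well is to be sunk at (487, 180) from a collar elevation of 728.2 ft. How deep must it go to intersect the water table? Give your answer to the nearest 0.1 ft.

Two edge vectors: TP101→TP102 = (-329, 109, -181.1), TP101→TP103 = (-430, 350, -306).
Normal n = (TP101→TP102) × (TP101→TP103) = (30031, -22801, -68280).
So ∂z/∂E = −n_x/n_z = 0.43982 and ∂z/∂N = −n_y/n_z = −0.33393.
Intercept c from TP101: 683 − 298.64 + 86.82 = 471.18.
At (487, 180): z_contact = 214.19 − 60.11 + 471.18 = 625.27 ft.
Depth below ground = 728.2 − 625.27 = 102.9 ft.

102.9 ft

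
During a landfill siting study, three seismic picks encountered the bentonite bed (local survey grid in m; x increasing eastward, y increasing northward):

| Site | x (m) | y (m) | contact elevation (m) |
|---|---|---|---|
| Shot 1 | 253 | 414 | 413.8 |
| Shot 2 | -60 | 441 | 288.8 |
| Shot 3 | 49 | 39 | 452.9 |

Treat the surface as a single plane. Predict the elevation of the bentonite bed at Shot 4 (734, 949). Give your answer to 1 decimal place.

Two edge vectors: Shot 1→Shot 2 = (-313, 27, -125), Shot 1→Shot 3 = (-204, -375, 39.1).
Normal n = (Shot 1→Shot 2) × (Shot 1→Shot 3) = (-45819.3, 37738.3, 122883).
So ∂z/∂x = −n_x/n_z = 0.37287 and ∂z/∂y = −n_y/n_z = −0.30711.
Intercept c from Shot 1: 413.8 − 94.34 + 127.14 = 446.61.
At (734, 949): z = 273.7 − 291.4 + 446.61 = 428.8 m.

428.8 m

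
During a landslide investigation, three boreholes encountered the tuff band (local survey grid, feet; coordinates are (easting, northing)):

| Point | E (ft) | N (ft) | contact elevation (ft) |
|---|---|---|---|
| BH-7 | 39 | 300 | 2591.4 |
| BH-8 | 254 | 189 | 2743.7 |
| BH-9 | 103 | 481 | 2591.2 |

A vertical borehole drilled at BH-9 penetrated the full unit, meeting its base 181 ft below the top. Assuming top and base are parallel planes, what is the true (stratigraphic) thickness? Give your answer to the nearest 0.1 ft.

152.8 ft

Let the plane be z = a·E + b·N + c.
BH-8−BH-7: 215a − 111b = 152.3;  BH-9−BH-7: 64a + 181b = −0.2.
Solving gives a = 0.59854, b = −0.21274.
|∇z| = √(a²+b²) = 0.63522, so dip δ = arctan(0.63522) = 32.42°.
True thickness = vertical thickness × cos δ = 181 × cos 32.42° = 152.8 ft.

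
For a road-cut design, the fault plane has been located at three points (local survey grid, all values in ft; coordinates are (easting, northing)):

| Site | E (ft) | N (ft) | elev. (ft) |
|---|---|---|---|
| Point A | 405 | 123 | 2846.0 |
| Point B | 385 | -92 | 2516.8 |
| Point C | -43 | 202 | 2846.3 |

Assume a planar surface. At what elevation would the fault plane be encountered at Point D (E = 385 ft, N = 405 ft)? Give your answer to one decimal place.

3265.5 ft

Let the plane be z = a·E + b·N + c.
Point B−Point A: −20a − 215b = −329.2;  Point C−Point A: −448a + 79b = 0.3.
Solving gives a = 0.26499, b = 1.50651.
Then c = 2846 − a·405 − b·123 = 2553.38.
At (385, 405): z = 102.0 + 610.1 + 2553.38 = 3265.5 ft.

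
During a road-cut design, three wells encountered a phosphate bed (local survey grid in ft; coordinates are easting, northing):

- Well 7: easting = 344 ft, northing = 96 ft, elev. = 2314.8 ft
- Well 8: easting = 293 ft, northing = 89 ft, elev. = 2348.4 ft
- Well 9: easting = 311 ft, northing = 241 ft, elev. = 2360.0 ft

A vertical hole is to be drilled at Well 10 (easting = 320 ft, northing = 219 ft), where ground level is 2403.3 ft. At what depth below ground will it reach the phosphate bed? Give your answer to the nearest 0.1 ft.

Let the plane be z = a·easting + b·northing + c.
Well 8−Well 7: −51a − 7b = 33.6;  Well 9−Well 7: −33a + 145b = 45.2.
Solving gives a = −0.68036, b = 0.15688.
Then c = 2314.8 − a·344 − b·96 = 2533.78.
At (320, 219): z_contact = −217.71 + 34.36 + 2533.78 = 2350.43 ft.
Depth below ground = 2403.3 − 2350.43 = 52.9 ft.

52.9 ft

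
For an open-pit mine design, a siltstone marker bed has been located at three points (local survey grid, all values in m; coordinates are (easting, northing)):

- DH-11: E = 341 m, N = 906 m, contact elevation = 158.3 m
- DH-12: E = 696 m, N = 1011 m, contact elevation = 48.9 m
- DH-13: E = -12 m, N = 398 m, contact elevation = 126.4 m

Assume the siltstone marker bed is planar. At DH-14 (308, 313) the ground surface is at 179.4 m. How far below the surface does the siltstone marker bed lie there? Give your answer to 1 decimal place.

214.2 m

Let the plane be z = a·E + b·N + c.
DH-12−DH-11: 355a + 105b = −109.4;  DH-13−DH-11: −353a − 508b = −31.9.
Solving gives a = −0.411270, b = 0.348579.
Then c = 158.3 − a·341 − b·906 = −17.27.
At (308, 313): z_contact = −126.67 + 109.11 − 17.27 = -34.84 m.
Depth below ground = 179.4 − (-34.84) = 214.2 m.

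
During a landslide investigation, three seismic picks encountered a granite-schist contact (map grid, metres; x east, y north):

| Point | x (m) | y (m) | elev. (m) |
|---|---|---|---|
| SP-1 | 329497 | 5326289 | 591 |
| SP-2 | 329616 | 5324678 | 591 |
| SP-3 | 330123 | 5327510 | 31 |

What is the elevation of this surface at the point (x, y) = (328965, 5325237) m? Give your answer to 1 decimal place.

1067.7 m

Two edge vectors: SP-1→SP-2 = (119, -1611, 0), SP-1→SP-3 = (626, 1221, -560).
Normal n = (SP-1→SP-2) × (SP-1→SP-3) = (902160, 66640, 1153785).
So ∂z/∂x = −n_x/n_z = −0.781913441 and ∂z/∂y = −n_y/n_z = −0.057757728.
Intercept c from SP-1: 591 + 257638.13 + 307634.35 = 565863.48.
At (328965, 5325237): z = −257222.2 − 307573.6 + 565863.48 = 1067.7 m.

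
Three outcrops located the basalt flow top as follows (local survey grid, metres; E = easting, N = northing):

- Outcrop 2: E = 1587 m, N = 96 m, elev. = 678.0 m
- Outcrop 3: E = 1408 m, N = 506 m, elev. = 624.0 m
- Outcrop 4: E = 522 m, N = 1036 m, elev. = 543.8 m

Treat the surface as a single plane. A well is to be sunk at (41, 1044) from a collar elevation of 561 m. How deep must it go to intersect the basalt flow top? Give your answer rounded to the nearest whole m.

Let the plane be z = a·E + b·N + c.
Outcrop 3−Outcrop 2: −179a + 410b = −54;  Outcrop 4−Outcrop 2: −1065a + 940b = −134.2.
Solving gives a = 0.01588, b = −0.12477.
Then c = 678 − a·1587 − b·96 = 664.78.
At (41, 1044): z_contact = 0.7 − 130.3 + 664.78 = 535.2 m.
Depth below ground = 561 − 535.2 = 26 m.

26 m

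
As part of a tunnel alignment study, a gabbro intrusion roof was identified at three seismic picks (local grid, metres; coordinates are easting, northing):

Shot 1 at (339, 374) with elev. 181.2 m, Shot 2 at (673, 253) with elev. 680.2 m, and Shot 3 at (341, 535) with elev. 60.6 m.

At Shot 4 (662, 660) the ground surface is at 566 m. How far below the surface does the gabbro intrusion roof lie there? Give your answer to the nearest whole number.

210 m

Let the plane be z = a·easting + b·northing + c.
Shot 2−Shot 1: 334a − 121b = 499;  Shot 3−Shot 1: 2a + 161b = −120.6.
Solving gives a = 1.21717, b = −0.76419.
Then c = 181.2 − a·339 − b·374 = 54.39.
At (662, 660): z_contact = 805.8 − 504.4 + 54.39 = 355.8 m.
Depth below ground = 566 − 355.8 = 210 m.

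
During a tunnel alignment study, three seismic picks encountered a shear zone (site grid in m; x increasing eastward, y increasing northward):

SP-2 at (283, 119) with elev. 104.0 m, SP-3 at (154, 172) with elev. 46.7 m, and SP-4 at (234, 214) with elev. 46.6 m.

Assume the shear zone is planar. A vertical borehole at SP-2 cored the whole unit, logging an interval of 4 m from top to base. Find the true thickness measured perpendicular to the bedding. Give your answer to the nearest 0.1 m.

3.5 m

Let the plane be z = a·x + b·y + c.
SP-3−SP-2: −129a + 53b = −57.3;  SP-4−SP-2: −49a + 95b = −57.4.
Solving gives a = 0.24863, b = −0.47597.
|∇z| = √(a²+b²) = 0.53700, so dip δ = arctan(0.53700) = 28.24°.
True thickness = vertical thickness × cos δ = 4 × cos 28.24° = 3.5 m.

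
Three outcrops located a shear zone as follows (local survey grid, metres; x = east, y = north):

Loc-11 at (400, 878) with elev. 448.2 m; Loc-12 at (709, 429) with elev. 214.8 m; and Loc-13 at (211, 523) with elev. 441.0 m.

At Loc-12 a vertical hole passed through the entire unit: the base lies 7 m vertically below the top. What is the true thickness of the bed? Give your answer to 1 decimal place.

6.3 m

Let the plane be z = a·x + b·y + c.
Loc-12−Loc-11: 309a − 449b = −233.4;  Loc-13−Loc-11: −189a − 355b = −7.2.
Solving gives a = −0.40926, b = 0.23817.
|∇z| = √(a²+b²) = 0.47352, so dip δ = arctan(0.47352) = 25.34°.
True thickness = vertical thickness × cos δ = 7 × cos 25.34° = 6.3 m.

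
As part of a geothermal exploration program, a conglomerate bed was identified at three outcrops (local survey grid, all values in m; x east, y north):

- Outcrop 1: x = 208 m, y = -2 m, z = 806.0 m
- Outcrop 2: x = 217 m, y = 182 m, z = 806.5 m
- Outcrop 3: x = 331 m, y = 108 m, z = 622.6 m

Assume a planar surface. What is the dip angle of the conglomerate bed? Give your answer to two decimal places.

57.40°

Two edge vectors: Outcrop 1→Outcrop 2 = (9, 184, 0.5), Outcrop 1→Outcrop 3 = (123, 110, -183.4).
Normal n = (Outcrop 1→Outcrop 2) × (Outcrop 1→Outcrop 3) = (-33800.6, 1712.1, -21642).
So ∂z/∂x = −n_x/n_z = −1.56181 and ∂z/∂y = −n_y/n_z = 0.07911.
Gradient magnitude |∇z| = √(a² + b²) = √(2.43924 + 0.00626) = 1.56381.
True dip = arctan(1.56381) = 57.40°, dipping toward E (azimuth ≈ 093°).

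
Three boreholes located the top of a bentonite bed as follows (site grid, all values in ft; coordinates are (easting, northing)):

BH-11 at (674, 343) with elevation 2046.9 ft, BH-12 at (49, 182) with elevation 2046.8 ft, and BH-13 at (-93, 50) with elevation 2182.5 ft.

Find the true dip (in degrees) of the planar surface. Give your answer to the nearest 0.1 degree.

55.8°

Two edge vectors: BH-11→BH-12 = (-625, -161, -0.1), BH-11→BH-13 = (-767, -293, 135.6).
Normal n = (BH-11→BH-12) × (BH-11→BH-13) = (-21860.9, 84826.7, 59638).
So ∂z/∂E = −n_x/n_z = 0.36656 and ∂z/∂N = −n_y/n_z = −1.42236.
Gradient magnitude |∇z| = √(a² + b²) = √(0.13437 + 2.02311) = 1.46883.
True dip = arctan(1.46883) = 55.8°, dipping toward NNW (azimuth ≈ 346°).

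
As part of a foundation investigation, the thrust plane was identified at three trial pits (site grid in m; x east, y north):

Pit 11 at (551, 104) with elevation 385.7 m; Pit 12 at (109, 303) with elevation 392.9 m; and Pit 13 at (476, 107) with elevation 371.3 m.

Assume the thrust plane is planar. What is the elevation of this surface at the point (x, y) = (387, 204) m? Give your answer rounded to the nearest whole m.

402 m

Let the plane be z = a·x + b·y + c.
Pit 12−Pit 11: −442a + 199b = 7.2;  Pit 13−Pit 11: −75a + 3b = −14.4.
Solving gives a = 0.21231, b = 0.50774.
Then c = 385.7 − a·551 − b·104 = 215.91.
At (387, 204): z = 82.2 + 103.6 + 215.91 = 401.7 m.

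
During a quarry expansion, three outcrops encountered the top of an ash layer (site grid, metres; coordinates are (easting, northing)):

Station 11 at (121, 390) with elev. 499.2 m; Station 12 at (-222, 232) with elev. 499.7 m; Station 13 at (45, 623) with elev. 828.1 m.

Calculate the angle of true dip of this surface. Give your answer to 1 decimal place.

Two edge vectors: Station 11→Station 12 = (-343, -158, 0.5), Station 11→Station 13 = (-76, 233, 328.9).
Normal n = (Station 11→Station 12) × (Station 11→Station 13) = (-52082.7, 112774.7, -91927).
So ∂z/∂E = −n_x/n_z = −0.56657 and ∂z/∂N = −n_y/n_z = 1.22679.
Gradient magnitude |∇z| = √(a² + b²) = √(0.32100 + 1.50500) = 1.35130.
True dip = arctan(1.35130) = 53.5°, dipping toward SSE (azimuth ≈ 155°).

53.5°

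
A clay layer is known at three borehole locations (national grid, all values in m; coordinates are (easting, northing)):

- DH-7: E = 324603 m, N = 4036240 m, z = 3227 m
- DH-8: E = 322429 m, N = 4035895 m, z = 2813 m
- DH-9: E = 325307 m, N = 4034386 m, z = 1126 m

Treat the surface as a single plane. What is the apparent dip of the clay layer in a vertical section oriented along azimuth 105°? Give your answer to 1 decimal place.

Let the plane be z = a·E + b·N + c.
DH-8−DH-7: −2174a − 345b = −414;  DH-9−DH-7: 704a − 1854b = −2101.
Solving gives a = 0.00999, b = 1.13702.
Unit vector along 105° is (sin 105°, cos 105°) = (0.9659, -0.2588).
Slope in that direction = a·(0.9659) + b·(-0.2588) = −0.28463.
Apparent dip = arctan|0.28463| = 15.9° (true dip is 48.7°, so apparent ≤ true as expected).

15.9°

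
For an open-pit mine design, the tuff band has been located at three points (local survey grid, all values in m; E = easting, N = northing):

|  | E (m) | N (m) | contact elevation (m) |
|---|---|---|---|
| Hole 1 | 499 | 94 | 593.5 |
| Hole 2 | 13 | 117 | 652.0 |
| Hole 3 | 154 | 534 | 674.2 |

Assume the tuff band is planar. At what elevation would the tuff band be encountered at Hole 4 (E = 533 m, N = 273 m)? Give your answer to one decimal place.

606.1 m

Let the plane be z = a·E + b·N + c.
Hole 2−Hole 1: −486a + 23b = 58.5;  Hole 3−Hole 1: −345a + 440b = 80.7.
Solving gives a = −0.11599, b = 0.09246.
Then c = 593.5 − a·499 − b·94 = 642.69.
At (533, 273): z = −61.8 + 25.2 + 642.69 = 606.1 m.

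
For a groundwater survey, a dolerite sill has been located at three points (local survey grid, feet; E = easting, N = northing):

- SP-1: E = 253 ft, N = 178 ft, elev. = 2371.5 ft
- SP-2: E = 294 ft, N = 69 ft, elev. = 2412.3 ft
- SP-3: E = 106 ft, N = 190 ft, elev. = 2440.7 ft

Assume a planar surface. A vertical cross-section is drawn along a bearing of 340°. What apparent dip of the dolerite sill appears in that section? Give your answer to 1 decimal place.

Let the plane be z = a·E + b·N + c.
SP-2−SP-1: 41a − 109b = 40.8;  SP-3−SP-1: −147a + 12b = 69.2.
Solving gives a = −0.51718, b = −0.56885.
Unit vector along 340° is (sin 340°, cos 340°) = (-0.3420, 0.9397).
Slope in that direction = a·(-0.3420) + b·(0.9397) = −0.35766.
Apparent dip = arctan|0.35766| = 19.7° (true dip is 37.6°, so apparent ≤ true as expected).

19.7°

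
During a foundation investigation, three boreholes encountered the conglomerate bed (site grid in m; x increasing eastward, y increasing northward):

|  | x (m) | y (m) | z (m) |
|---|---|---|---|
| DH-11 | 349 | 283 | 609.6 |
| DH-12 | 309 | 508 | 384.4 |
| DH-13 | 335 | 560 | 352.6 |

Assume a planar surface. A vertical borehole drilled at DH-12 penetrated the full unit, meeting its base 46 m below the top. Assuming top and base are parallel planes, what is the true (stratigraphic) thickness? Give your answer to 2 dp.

Let the plane be z = a·x + b·y + c.
DH-12−DH-11: −40a + 225b = −225.2;  DH-13−DH-11: −14a + 277b = −257.
Solving gives a = 0.57445, b = −0.89876.
|∇z| = √(a²+b²) = 1.06666, so dip δ = arctan(1.06666) = 46.85°.
True thickness = vertical thickness × cos δ = 46 × cos 46.85° = 31.46 m.

31.46 m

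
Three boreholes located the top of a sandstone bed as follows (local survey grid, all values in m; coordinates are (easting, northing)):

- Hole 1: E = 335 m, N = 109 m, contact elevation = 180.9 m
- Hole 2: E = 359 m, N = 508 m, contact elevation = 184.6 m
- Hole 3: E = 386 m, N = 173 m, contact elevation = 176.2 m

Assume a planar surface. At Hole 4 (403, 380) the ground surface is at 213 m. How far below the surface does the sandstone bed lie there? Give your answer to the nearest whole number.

Let the plane be z = a·E + b·N + c.
Hole 2−Hole 1: 24a + 399b = 3.7;  Hole 3−Hole 1: 51a + 64b = −4.7.
Solving gives a = −0.11227, b = 0.01603.
Then c = 180.9 − a·335 − b·109 = 216.76.
At (403, 380): z_contact = −45.2 + 6.1 + 216.76 = 177.6 m.
Depth below ground = 213 − 177.6 = 35 m.

35 m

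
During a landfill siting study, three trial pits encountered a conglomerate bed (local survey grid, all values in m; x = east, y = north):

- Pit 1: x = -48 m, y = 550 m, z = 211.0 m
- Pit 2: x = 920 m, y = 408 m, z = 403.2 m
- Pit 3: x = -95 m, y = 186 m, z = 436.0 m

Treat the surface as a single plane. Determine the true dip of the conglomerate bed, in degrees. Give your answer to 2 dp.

Two edge vectors: Pit 1→Pit 2 = (968, -142, 192.2), Pit 1→Pit 3 = (-47, -364, 225).
Normal n = (Pit 1→Pit 2) × (Pit 1→Pit 3) = (38010.8, -226833.4, -359026).
So ∂z/∂x = −n_x/n_z = 0.10587 and ∂z/∂y = −n_y/n_z = −0.63180.
Gradient magnitude |∇z| = √(a² + b²) = √(0.01121 + 0.39917) = 0.64061.
True dip = arctan(0.64061) = 32.64°, dipping toward N (azimuth ≈ 350°).

32.64°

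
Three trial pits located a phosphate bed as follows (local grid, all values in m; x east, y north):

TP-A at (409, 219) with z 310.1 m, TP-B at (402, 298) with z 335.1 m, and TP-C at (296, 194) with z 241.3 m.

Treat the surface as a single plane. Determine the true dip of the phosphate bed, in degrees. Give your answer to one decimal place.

Two edge vectors: TP-A→TP-B = (-7, 79, 25), TP-A→TP-C = (-113, -25, -68.8).
Normal n = (TP-A→TP-B) × (TP-A→TP-C) = (-4810.2, -3306.6, 9102).
So ∂z/∂x = −n_x/n_z = 0.52848 and ∂z/∂y = −n_y/n_z = 0.36328.
Gradient magnitude |∇z| = √(a² + b²) = √(0.27929 + 0.13197) = 0.64130.
True dip = arctan(0.64130) = 32.7°, dipping toward SW (azimuth ≈ 235°).

32.7°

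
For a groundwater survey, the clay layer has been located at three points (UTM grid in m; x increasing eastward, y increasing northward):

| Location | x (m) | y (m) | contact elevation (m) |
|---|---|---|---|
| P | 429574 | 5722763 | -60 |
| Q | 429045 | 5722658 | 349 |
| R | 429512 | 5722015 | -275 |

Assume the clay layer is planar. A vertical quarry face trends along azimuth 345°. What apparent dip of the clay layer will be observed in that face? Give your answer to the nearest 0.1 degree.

29.4°

Let the plane be z = a·x + b·y + c.
Q−P: −529a − 105b = 409;  R−P: −62a − 748b = −215.
Solving gives a = −0.84410, b = 0.35740.
Unit vector along 345° is (sin 345°, cos 345°) = (-0.2588, 0.9659).
Slope in that direction = a·(-0.2588) + b·(0.9659) = 0.56369.
Apparent dip = arctan|0.56369| = 29.4° (true dip is 42.5°, so apparent ≤ true as expected).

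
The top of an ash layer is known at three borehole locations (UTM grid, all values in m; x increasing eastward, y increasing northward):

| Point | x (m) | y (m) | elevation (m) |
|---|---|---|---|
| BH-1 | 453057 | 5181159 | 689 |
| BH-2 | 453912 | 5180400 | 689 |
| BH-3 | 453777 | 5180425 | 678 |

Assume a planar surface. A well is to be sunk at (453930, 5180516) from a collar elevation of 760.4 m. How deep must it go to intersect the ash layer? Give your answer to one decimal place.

Two edge vectors: BH-1→BH-2 = (855, -759, 0), BH-1→BH-3 = (720, -734, -11).
Normal n = (BH-1→BH-2) × (BH-1→BH-3) = (8349, 9405, -81090).
So ∂z/∂x = −n_x/n_z = 0.102959674 and ∂z/∂y = −n_y/n_z = 0.115982242.
Intercept c from BH-1: 689 − 46646.60 − 600922.44 = −646880.04.
At (453930, 5180516): z_contact = 46736.49 + 600847.86 − 646880.04 = 704.31 m.
Depth below ground = 760.4 − 704.31 = 56.1 m.

56.1 m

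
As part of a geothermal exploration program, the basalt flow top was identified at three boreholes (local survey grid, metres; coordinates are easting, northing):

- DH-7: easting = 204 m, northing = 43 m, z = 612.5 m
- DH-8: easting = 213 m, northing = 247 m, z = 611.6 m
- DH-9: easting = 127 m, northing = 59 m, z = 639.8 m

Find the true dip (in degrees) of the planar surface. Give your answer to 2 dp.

Two edge vectors: DH-7→DH-8 = (9, 204, -0.9), DH-7→DH-9 = (-77, 16, 27.3).
Normal n = (DH-7→DH-8) × (DH-7→DH-9) = (5583.6, -176.4, 15852).
So ∂z/∂easting = −n_x/n_z = −0.35223 and ∂z/∂northing = −n_y/n_z = 0.01113.
Gradient magnitude |∇z| = √(a² + b²) = √(0.12407 + 0.00012) = 0.35241.
True dip = arctan(0.35241) = 19.41°, dipping toward E (azimuth ≈ 092°).

19.41°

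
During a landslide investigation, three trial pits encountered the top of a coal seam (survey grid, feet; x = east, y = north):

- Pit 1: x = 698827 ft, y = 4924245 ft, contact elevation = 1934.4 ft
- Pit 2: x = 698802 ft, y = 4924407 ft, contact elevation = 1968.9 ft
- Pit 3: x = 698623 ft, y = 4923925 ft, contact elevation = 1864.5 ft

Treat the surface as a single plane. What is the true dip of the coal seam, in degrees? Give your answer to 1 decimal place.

12.1°

Let the plane be z = a·x + b·y + c.
Pit 2−Pit 1: −25a + 162b = 34.5;  Pit 3−Pit 1: −204a − 320b = −69.9.
Solving gives a = 0.00691, b = 0.21403.
Gradient magnitude |∇z| = √(a² + b²) = √(0.00005 + 0.04581) = 0.21414.
True dip = arctan(0.21414) = 12.1°, dipping toward S (azimuth ≈ 182°).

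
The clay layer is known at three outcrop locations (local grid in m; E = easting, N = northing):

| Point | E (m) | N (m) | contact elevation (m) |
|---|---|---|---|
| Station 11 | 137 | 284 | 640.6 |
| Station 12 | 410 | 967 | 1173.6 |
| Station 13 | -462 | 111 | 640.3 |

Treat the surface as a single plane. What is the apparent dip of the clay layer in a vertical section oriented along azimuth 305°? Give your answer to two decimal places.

35.53°

Let the plane be z = a·E + b·N + c.
Station 12−Station 11: 273a + 683b = 533;  Station 13−Station 11: −599a − 173b = −0.3.
Solving gives a = −0.25423, b = 0.88200.
Unit vector along 305° is (sin 305°, cos 305°) = (-0.8192, 0.5736).
Slope in that direction = a·(-0.8192) + b·(0.5736) = 0.71415.
Apparent dip = arctan|0.71415| = 35.53° (true dip is 42.5°, so apparent ≤ true as expected).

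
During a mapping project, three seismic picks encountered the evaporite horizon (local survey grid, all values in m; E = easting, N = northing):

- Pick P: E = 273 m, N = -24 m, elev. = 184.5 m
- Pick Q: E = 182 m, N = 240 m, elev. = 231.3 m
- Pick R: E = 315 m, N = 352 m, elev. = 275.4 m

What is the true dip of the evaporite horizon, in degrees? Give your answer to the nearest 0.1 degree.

14.9°

Two edge vectors: Pick P→Pick Q = (-91, 264, 46.8), Pick P→Pick R = (42, 376, 90.9).
Normal n = (Pick P→Pick Q) × (Pick P→Pick R) = (6400.8, 10237.5, -45304).
So ∂z/∂E = −n_x/n_z = 0.14129 and ∂z/∂N = −n_y/n_z = 0.22597.
Gradient magnitude |∇z| = √(a² + b²) = √(0.01996 + 0.05106) = 0.26651.
True dip = arctan(0.26651) = 14.9°, dipping toward SSW (azimuth ≈ 212°).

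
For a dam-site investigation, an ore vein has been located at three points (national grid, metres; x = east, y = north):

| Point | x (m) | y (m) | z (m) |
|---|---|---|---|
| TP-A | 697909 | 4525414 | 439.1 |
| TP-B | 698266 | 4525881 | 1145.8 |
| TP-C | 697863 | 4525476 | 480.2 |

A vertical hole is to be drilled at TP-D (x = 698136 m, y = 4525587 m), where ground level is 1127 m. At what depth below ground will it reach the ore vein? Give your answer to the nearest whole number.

373 m

Two edge vectors: TP-A→TP-B = (357, 467, 706.7), TP-A→TP-C = (-46, 62, 41.1).
Normal n = (TP-A→TP-B) × (TP-A→TP-C) = (-24621.7, -47180.9, 43616).
So ∂z/∂x = −n_x/n_z = 0.56451073 and ∂z/∂y = −n_y/n_z = 1.08173377.
Intercept c from TP-A: 439.1 − 393977.12 − 4895293.14 = −5288831.15.
At (698136, 4525587): z_contact = 394105.3 + 4895480.3 − 5288831.15 = 754.4 m.
Depth below ground = 1127 − 754.4 = 373 m.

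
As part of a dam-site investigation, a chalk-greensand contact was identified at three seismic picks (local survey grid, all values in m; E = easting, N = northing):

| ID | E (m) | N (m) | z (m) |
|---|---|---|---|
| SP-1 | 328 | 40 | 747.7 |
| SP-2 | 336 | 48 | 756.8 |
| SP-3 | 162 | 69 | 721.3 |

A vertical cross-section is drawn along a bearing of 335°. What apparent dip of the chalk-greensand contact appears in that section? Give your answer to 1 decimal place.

32.1°

Two edge vectors: SP-1→SP-2 = (8, 8, 9.1), SP-1→SP-3 = (-166, 29, -26.4).
Normal n = (SP-1→SP-2) × (SP-1→SP-3) = (-475.1, -1299.4, 1560).
So ∂z/∂E = −n_x/n_z = 0.30455 and ∂z/∂N = −n_y/n_z = 0.83295.
Unit vector along 335° is (sin 335°, cos 335°) = (-0.4226, 0.9063).
Slope in that direction = a·(-0.4226) + b·(0.9063) = 0.62620.
Apparent dip = arctan|0.62620| = 32.1° (true dip is 41.6°, so apparent ≤ true as expected).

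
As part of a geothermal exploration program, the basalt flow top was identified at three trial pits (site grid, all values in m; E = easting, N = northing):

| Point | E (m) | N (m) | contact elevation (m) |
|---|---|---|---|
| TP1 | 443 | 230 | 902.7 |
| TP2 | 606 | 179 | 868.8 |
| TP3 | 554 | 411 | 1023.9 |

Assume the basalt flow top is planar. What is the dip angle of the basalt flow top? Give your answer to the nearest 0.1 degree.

Two edge vectors: TP1→TP2 = (163, -51, -33.9), TP1→TP3 = (111, 181, 121.2).
Normal n = (TP1→TP2) × (TP1→TP3) = (-45.3, -23518.5, 35164).
So ∂z/∂E = −n_x/n_z = 0.00129 and ∂z/∂N = −n_y/n_z = 0.66882.
Gradient magnitude |∇z| = √(a² + b²) = √(0.00000 + 0.44732) = 0.66882.
True dip = arctan(0.66882) = 33.8°, dipping toward S (azimuth ≈ 180°).

33.8°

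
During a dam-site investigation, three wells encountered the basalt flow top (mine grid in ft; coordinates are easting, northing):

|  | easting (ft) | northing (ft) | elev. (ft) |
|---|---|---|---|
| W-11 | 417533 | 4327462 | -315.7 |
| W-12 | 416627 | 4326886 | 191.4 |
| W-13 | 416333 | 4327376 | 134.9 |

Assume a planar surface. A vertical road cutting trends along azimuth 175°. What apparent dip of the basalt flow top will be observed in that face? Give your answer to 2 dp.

16.42°

Two edge vectors: W-11→W-12 = (-906, -576, 507.1), W-11→W-13 = (-1200, -86, 450.6).
Normal n = (W-11→W-12) × (W-11→W-13) = (-215935, -200276.4, -613284).
So ∂z/∂easting = −n_x/n_z = −0.35210 and ∂z/∂northing = −n_y/n_z = −0.32656.
Unit vector along 175° is (sin 175°, cos 175°) = (0.0872, -0.9962).
Slope in that direction = a·(0.0872) + b·(-0.9962) = 0.29463.
Apparent dip = arctan|0.29463| = 16.42° (true dip is 25.7°, so apparent ≤ true as expected).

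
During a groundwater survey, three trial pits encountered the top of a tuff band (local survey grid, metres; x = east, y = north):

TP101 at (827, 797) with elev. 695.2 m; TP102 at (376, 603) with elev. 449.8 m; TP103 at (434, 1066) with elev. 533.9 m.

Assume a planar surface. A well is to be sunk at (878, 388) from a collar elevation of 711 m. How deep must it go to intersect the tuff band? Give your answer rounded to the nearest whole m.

Let the plane be z = a·x + b·y + c.
TP102−TP101: −451a − 194b = −245.4;  TP103−TP101: −393a + 269b = −161.3.
Solving gives a = 0.49253, b = 0.11994.
Then c = 695.2 − a·827 − b·797 = 192.28.
At (878, 388): z_contact = 432.4 + 46.5 + 192.28 = 671.3 m.
Depth below ground = 711 − 671.3 = 40 m.

40 m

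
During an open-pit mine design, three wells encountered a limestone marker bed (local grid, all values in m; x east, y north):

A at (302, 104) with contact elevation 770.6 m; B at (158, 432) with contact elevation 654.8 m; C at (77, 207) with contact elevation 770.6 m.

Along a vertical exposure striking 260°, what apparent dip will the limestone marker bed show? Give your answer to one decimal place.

Let the plane be z = a·x + b·y + c.
B−A: −144a + 328b = −115.8;  C−A: −225a + 103b = 0.
Solving gives a = −0.20227, b = −0.44185.
Unit vector along 260° is (sin 260°, cos 260°) = (-0.9848, -0.1736).
Slope in that direction = a·(-0.9848) + b·(-0.1736) = 0.27592.
Apparent dip = arctan|0.27592| = 15.4° (true dip is 25.9°, so apparent ≤ true as expected).

15.4°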